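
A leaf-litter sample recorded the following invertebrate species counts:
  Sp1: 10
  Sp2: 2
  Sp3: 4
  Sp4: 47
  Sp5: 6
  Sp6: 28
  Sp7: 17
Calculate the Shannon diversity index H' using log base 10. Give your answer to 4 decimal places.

0.6735

Total N = 10+2+4+47+6+28+17 = 114, so the proportions are 0.087719, 0.017544, 0.035088, 0.412281, 0.052632, 0.245614, 0.149123 (working shown to 6 dp, full precision carried).
Each pᵢ log₁₀ pᵢ term: 0.087719×(-1.056905)=-0.092711, 0.017544×(-1.755875)=-0.030805, 0.035088×(-1.454845)=-0.051047, 0.412281×(-0.384807)=-0.158648, 0.052632×(-1.278754)=-0.067303, 0.245614×(-0.609747)=-0.149762, 0.149123×(-0.826456)=-0.123243.
Sum = -0.673520, so H' = 0.6735.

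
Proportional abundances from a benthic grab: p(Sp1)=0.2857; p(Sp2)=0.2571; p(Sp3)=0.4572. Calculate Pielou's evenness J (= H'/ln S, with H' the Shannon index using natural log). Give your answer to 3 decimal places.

0.969

H' = −Σ pᵢ ln pᵢ = −((-0.35793) + (-0.34922) + (-0.35782)) = 1.06497 (working shown to 5 dp, full precision carried).
With S = 3 species, ln S = 1.09861, so J = 1.06497/1.09861 = 0.96937, i.e. 0.969 to 3 decimal places.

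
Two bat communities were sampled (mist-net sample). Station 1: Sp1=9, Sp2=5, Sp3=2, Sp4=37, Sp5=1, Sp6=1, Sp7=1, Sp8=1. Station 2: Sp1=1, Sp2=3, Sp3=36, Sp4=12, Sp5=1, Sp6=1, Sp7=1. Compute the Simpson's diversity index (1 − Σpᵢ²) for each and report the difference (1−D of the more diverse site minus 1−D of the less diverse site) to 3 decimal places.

0.024

Station 1: N=57, proportions 0.15789, 0.08772, 0.03509, 0.64912, 0.01754, 0.01754, 0.01754, 0.01754, giving 1−D = 0.54355 (working shown to 5 dp, full precision carried).
Station 2: N=55, proportions 0.01818, 0.05455, 0.65455, 0.21818, 0.01818, 0.01818, 0.01818, giving 1−D = 0.51967.
Difference = |0.54355 − 0.51967| = 0.02388, i.e. 0.024 to 3 decimal places.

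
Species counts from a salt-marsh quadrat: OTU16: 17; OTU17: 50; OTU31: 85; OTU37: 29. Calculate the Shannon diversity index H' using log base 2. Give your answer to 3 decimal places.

Total N = 17+50+85+29 = 181, so the proportions are 0.09392, 0.27624, 0.46961, 0.16022 (working shown to 5 dp, full precision carried).
Each pᵢ log₂ pᵢ term: 0.09392×(-3.41238)=-0.32050, 0.27624×(-1.85599)=-0.51270, 0.46961×(-1.09045)=-0.51209, 0.16022×(-2.64186)=-0.42328.
Sum = -1.76858, so H' = 1.769.

1.769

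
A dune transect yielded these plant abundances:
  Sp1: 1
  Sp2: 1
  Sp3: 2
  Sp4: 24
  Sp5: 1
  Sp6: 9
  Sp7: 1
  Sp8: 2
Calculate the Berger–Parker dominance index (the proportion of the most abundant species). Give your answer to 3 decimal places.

Total N = 1+1+2+24+1+9+1+2 = 41, so the proportions are 0.02439, 0.02439, 0.04878, 0.58537, 0.02439, 0.21951, 0.02439, 0.04878 (working shown to 5 dp, full precision carried).
The largest proportion is 0.58537, i.e. d = 0.585 to 3 decimal places.

0.585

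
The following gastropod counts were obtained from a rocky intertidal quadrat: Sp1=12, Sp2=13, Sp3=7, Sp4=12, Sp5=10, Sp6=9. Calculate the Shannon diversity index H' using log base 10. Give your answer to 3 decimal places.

0.769

Total N = 12+13+7+12+10+9 = 63, so the proportions are 0.19048, 0.20635, 0.11111, 0.19048, 0.15873, 0.14286 (working shown to 5 dp, full precision carried).
Each pᵢ log₁₀ pᵢ term: 0.19048×(-0.72016)=-0.13717, 0.20635×(-0.68540)=-0.14143, 0.11111×(-0.95424)=-0.10603, 0.19048×(-0.72016)=-0.13717, 0.15873×(-0.79934)=-0.12688, 0.14286×(-0.84510)=-0.12073.
Sum = -0.76941, so H' = 0.769.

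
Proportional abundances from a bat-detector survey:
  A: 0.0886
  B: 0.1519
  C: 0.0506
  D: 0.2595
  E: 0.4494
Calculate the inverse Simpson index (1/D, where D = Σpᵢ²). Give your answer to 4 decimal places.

3.3027

D = 0.0886² + 0.1519² + 0.0506² + 0.2595² + 0.4494² = 0.00784996 + 0.02307361 + 0.00256036 + 0.06734025 + 0.20196036 = 0.30278454 (working shown to 8 dp, full precision carried).
So 1/D = 3.302679, i.e. 3.3027 to 4 decimal places.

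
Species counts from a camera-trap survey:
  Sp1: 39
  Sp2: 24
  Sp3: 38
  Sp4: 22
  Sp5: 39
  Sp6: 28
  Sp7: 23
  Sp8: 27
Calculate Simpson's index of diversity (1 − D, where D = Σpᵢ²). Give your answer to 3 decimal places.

0.868

Total N = 39+24+38+22+39+28+23+27 = 240, so the proportions are 0.1625, 0.1, 0.15833, 0.09167, 0.1625, 0.11667, 0.09583, 0.1125 (working shown to 5 dp, full precision carried).
D = 0.1625² + 0.1² + 0.15833² + 0.09167² + 0.1625² + 0.11667² + 0.09583² + 0.1125² = 0.02641 + 0.01000 + 0.02507 + 0.00840 + 0.02641 + 0.01361 + 0.00918 + 0.01266 = 0.13174.
So 1 − D = 0.86826, i.e. 0.868 to 3 decimal places.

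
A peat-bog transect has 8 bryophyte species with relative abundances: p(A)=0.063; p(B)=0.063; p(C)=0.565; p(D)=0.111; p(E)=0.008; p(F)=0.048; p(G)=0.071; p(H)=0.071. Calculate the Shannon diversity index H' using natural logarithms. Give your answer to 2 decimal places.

1.47

Each pᵢ ln pᵢ term (working shown to 5 dp, full precision carried): 0.063×(-2.76462)=-0.17417, 0.063×(-2.76462)=-0.17417, 0.565×(-0.57093)=-0.32258, 0.111×(-2.19823)=-0.24400, 0.008×(-4.82831)=-0.03863, 0.048×(-3.03655)=-0.14575, 0.071×(-2.64508)=-0.18780, 0.071×(-2.64508)=-0.18780.
Sum = -1.47490, so H' = 1.47.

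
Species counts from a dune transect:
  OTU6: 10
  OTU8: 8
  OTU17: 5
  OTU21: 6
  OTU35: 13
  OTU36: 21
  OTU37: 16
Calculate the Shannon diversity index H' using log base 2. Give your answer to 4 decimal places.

Total N = 10+8+5+6+13+21+16 = 79, so the proportions are 0.126582, 0.101266, 0.063291, 0.075949, 0.164557, 0.265823, 0.202532 (working shown to 6 dp, full precision carried).
Each pᵢ log₂ pᵢ term: 0.126582×(-2.981853)=-0.377450, 0.101266×(-3.303781)=-0.334560, 0.063291×(-3.981853)=-0.252016, 0.075949×(-3.718818)=-0.282442, 0.164557×(-2.603341)=-0.428398, 0.265823×(-1.911463)=-0.508111, 0.202532×(-2.303781)=-0.466589.
Sum = -2.649565, so H' = 2.6496.

2.6496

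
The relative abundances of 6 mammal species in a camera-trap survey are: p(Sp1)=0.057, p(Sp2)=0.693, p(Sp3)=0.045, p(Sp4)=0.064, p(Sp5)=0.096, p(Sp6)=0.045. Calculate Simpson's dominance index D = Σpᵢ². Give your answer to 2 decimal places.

0.50

D = 0.057² + 0.693² + 0.045² + 0.064² + 0.096² + 0.045² = 0.0032 + 0.4802 + 0.0020 + 0.0041 + 0.0092 + 0.0020 = 0.5009 (working shown to 4 dp, full precision carried).
To 2 decimal places, D = 0.50.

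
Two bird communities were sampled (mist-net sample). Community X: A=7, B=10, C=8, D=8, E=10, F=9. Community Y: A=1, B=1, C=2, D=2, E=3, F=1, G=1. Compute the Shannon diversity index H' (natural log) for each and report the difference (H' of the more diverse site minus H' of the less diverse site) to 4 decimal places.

Community X: N=52, proportions 0.1346154, 0.1923077, 0.1538462, 0.1538462, 0.1923077, 0.1730769, giving H' = 1.7835676 (working shown to 7 dp, full precision carried).
Community Y: N=11, proportions 0.0909091, 0.0909091, 0.1818182, 0.1818182, 0.2727273, 0.0909091, 0.0909091, giving H' = 1.8462202.
Difference = |1.7835676 − 1.8462202| = 0.0626526, i.e. 0.0627 to 4 decimal places.

0.0627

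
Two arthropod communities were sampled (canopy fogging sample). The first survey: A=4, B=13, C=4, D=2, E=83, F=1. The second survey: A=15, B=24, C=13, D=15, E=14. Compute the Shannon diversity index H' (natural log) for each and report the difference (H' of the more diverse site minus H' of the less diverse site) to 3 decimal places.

0.765

The first survey: N=107, proportions 0.03738, 0.1215, 0.03738, 0.01869, 0.7757, 0.00935, giving H' = 0.81690 (working shown to 5 dp, full precision carried).
The second survey: N=81, proportions 0.18519, 0.2963, 0.16049, 0.18519, 0.17284, giving H' = 1.58203.
Difference = |0.81690 − 1.58203| = 0.76513, i.e. 0.765 to 3 decimal places.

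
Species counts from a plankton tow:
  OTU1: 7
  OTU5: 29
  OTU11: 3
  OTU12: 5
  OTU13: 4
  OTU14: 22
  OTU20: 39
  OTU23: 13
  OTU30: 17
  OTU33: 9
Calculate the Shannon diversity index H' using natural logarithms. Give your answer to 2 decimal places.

2.02

Total N = 7+29+3+5+4+22+39+13+17+9 = 148, so the proportions are 0.0473, 0.1959, 0.0203, 0.0338, 0.027, 0.1486, 0.2635, 0.0878, 0.1149, 0.0608 (working shown to 4 dp, full precision carried).
Each pᵢ ln pᵢ term: 0.0473×(-3.0513)=-0.1443, 0.1959×(-1.6299)=-0.3194, 0.0203×(-3.8986)=-0.0790, 0.0338×(-3.3878)=-0.1145, 0.027×(-3.6109)=-0.0976, 0.1486×(-1.9062)=-0.2833, 0.2635×(-1.3337)=-0.3514, 0.0878×(-2.4323)=-0.2136, 0.1149×(-2.1640)=-0.2486, 0.0608×(-2.8000)=-0.1703.
Sum = -2.0220, so H' = 2.02.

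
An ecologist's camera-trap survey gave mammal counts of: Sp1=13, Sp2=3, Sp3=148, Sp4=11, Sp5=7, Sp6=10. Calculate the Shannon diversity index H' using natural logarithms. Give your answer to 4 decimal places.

Total N = 13+3+148+11+7+10 = 192, so the proportions are 0.067708, 0.015625, 0.770833, 0.057292, 0.036458, 0.052083 (working shown to 6 dp, full precision carried).
Each pᵢ ln pᵢ term: 0.067708×(-2.692546)=-0.182308, 0.015625×(-4.158883)=-0.064983, 0.770833×(-0.260283)=-0.200635, 0.057292×(-2.859600)=-0.163831, 0.036458×(-3.311585)=-0.120735, 0.052083×(-2.954910)=-0.153902.
Sum = -0.886393, so H' = 0.8864.

0.8864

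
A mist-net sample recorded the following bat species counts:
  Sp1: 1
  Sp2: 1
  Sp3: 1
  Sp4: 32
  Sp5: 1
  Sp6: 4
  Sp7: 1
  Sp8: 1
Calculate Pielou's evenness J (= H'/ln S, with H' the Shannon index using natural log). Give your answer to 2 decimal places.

0.46

Total N = 1+1+1+32+1+4+1+1 = 42, so the proportions are 0.0238, 0.0238, 0.0238, 0.7619, 0.0238, 0.0952, 0.0238, 0.0238 (working shown to 4 dp, full precision carried).
H' = −Σ pᵢ ln pᵢ = −((-0.0890) + (-0.0890) + (-0.0890) + (-0.2072) + (-0.0890) + (-0.2239) + (-0.0890) + (-0.0890)) = 0.9651.
With S = 8 species, ln S = 2.0794, so J = 0.9651/2.0794 = 0.4641, i.e. 0.46 to 2 decimal places.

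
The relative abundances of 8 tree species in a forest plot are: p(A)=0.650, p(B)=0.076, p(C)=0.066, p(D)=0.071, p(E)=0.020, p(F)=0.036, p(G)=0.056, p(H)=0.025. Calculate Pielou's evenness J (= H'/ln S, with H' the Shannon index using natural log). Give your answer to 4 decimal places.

0.6226

H' = −Σ pᵢ ln pᵢ = −((-0.280009) + (-0.195854) + (-0.179395) + (-0.187800) + (-0.078240) + (-0.119673) + (-0.161415) + (-0.092222)) = 1.294607 (working shown to 6 dp, full precision carried).
With S = 8 species, ln S = 2.079442, so J = 1.294607/2.079442 = 0.622574, i.e. 0.6226 to 4 decimal places.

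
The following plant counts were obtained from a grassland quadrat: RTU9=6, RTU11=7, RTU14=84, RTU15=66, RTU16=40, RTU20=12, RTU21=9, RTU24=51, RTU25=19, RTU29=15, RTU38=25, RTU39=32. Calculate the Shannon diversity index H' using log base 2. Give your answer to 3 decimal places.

3.160

Total N = 6+7+84+66+40+12+9+51+19+15+25+32 = 366, so the proportions are 0.01639, 0.01913, 0.22951, 0.18033, 0.10929, 0.03279, 0.02459, 0.13934, 0.05191, 0.04098, 0.06831, 0.08743 (working shown to 5 dp, full precision carried).
Each pᵢ log₂ pᵢ term: 0.01639×(-5.93074)=-0.09723, 0.01913×(-5.70834)=-0.10918, 0.22951×(-2.12338)=-0.48733, 0.18033×(-2.47131)=-0.44565, 0.10929×(-3.19377)=-0.34905, 0.03279×(-4.93074)=-0.16166, 0.02459×(-5.34577)=-0.13145, 0.13934×(-2.84327)=-0.39619, 0.05191×(-4.26777)=-0.22155, 0.04098×(-4.60881)=-0.18889, 0.06831×(-3.87184)=-0.26447, 0.08743×(-3.51570)=-0.30738.
Sum = -3.16003, so H' = 3.160.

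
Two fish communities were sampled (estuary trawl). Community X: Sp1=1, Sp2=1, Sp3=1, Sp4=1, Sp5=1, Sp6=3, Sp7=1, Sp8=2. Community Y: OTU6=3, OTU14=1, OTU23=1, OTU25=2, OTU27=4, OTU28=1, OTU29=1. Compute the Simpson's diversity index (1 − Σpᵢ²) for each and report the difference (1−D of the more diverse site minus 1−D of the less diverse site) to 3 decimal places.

Community X: N=11, proportions 0.090909, 0.090909, 0.090909, 0.090909, 0.090909, 0.272727, 0.090909, 0.181818, giving 1−D = 0.842975 (working shown to 6 dp, full precision carried).
Community Y: N=13, proportions 0.230769, 0.076923, 0.076923, 0.153846, 0.307692, 0.076923, 0.076923, giving 1−D = 0.804734.
Difference = |0.842975 − 0.804734| = 0.038241, i.e. 0.038 to 3 decimal places.

0.038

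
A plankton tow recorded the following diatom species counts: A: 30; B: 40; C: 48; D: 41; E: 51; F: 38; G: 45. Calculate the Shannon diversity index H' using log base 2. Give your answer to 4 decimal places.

2.7897

Total N = 30+40+48+41+51+38+45 = 293, so the proportions are 0.102389, 0.136519, 0.163823, 0.139932, 0.174061, 0.129693, 0.153584 (working shown to 6 dp, full precision carried).
Each pᵢ log₂ pᵢ term: 0.102389×(-3.287866)=-0.336642, 0.136519×(-2.872829)=-0.392195, 0.163823×(-2.609794)=-0.427543, 0.139932×(-2.837205)=-0.397015, 0.174061×(-2.522332)=-0.439041, 0.129693×(-2.946829)=-0.382183, 0.153584×(-2.702904)=-0.415122.
Sum = -2.789740, so H' = 2.7897.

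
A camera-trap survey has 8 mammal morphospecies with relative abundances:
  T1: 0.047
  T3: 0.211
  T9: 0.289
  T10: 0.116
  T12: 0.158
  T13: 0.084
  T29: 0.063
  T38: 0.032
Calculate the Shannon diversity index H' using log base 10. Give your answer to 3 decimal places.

0.810

Each pᵢ log₁₀ pᵢ term (working shown to 5 dp, full precision carried): 0.047×(-1.32790)=-0.06241, 0.211×(-0.67572)=-0.14258, 0.289×(-0.53910)=-0.15580, 0.116×(-0.93554)=-0.10852, 0.158×(-0.80134)=-0.12661, 0.084×(-1.07572)=-0.09036, 0.063×(-1.20066)=-0.07564, 0.032×(-1.49485)=-0.04784.
Sum = -0.80976, so H' = 0.810.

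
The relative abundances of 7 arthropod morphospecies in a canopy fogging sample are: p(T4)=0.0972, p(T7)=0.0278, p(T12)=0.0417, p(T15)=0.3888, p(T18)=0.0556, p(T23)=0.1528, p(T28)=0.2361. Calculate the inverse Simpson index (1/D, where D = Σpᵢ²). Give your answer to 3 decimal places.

4.077

D = 0.0972² + 0.0278² + 0.0417² + 0.3888² + 0.0556² + 0.1528² + 0.2361² = 0.0094478 + 0.0007728 + 0.0017389 + 0.1511654 + 0.0030914 + 0.0233478 + 0.0557432 = 0.2453074 (working shown to 7 dp, full precision carried).
So 1/D = 4.07652, i.e. 4.077 to 3 decimal places.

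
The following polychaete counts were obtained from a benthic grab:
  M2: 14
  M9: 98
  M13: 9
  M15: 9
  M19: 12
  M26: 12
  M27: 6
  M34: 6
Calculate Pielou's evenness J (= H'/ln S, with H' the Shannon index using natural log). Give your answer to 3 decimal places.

0.700

Total N = 14+98+9+9+12+12+6+6 = 166, so the proportions are 0.08434, 0.59036, 0.05422, 0.05422, 0.07229, 0.07229, 0.03614, 0.03614 (working shown to 5 dp, full precision carried).
H' = −Σ pᵢ ln pᵢ = −((-0.20856) + (-0.31113) + (-0.15803) + (-0.15803) + (-0.18991) + (-0.18991) + (-0.12001) + (-0.12001)) = 1.45559.
With S = 8 species, ln S = 2.07944, so J = 1.45559/2.07944 = 0.69999, i.e. 0.700 to 3 decimal places.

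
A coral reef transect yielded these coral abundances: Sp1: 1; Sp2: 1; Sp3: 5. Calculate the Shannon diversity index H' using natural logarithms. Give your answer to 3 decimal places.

0.796

Total N = 1+1+5 = 7, so the proportions are 0.14286, 0.14286, 0.71429 (working shown to 5 dp, full precision carried).
Each pᵢ ln pᵢ term: 0.14286×(-1.94591)=-0.27799, 0.14286×(-1.94591)=-0.27799, 0.71429×(-0.33647)=-0.24034.
Sum = -0.79631, so H' = 0.796.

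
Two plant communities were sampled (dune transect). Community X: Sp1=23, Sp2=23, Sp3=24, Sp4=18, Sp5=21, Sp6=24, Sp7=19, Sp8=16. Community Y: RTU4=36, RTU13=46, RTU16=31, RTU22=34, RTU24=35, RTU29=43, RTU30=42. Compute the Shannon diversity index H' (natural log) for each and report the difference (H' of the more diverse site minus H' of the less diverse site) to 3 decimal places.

Community X: N=168, proportions 0.136905, 0.136905, 0.142857, 0.107143, 0.125, 0.142857, 0.113095, 0.095238, giving H' = 2.070114 (working shown to 6 dp, full precision carried).
Community Y: N=267, proportions 0.134831, 0.172285, 0.116105, 0.127341, 0.131086, 0.161049, 0.157303, giving H' = 1.936968.
Difference = |2.070114 − 1.936968| = 0.133146, i.e. 0.133 to 3 decimal places.

0.133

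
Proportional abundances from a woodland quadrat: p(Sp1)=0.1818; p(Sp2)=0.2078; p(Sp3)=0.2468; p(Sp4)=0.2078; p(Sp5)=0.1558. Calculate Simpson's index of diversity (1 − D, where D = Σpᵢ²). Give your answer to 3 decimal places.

D = 0.1818² + 0.2078² + 0.2468² + 0.2078² + 0.1558² = 0.03305 + 0.04318 + 0.06091 + 0.04318 + 0.02427 = 0.20460 (working shown to 5 dp, full precision carried).
So 1 − D = 0.79540, i.e. 0.795 to 3 decimal places.

0.795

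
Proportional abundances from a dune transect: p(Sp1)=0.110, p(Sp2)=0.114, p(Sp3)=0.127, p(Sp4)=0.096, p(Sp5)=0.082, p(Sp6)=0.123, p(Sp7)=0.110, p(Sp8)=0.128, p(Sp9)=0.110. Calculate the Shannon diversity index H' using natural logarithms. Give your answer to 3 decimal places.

2.189

Each pᵢ ln pᵢ term (working shown to 5 dp, full precision carried): 0.11×(-2.20727)=-0.24280, 0.114×(-2.17156)=-0.24756, 0.127×(-2.06357)=-0.26207, 0.096×(-2.34341)=-0.22497, 0.082×(-2.50104)=-0.20508, 0.123×(-2.09557)=-0.25776, 0.11×(-2.20727)=-0.24280, 0.128×(-2.05573)=-0.26313, 0.11×(-2.20727)=-0.24280.
Sum = -2.18897, so H' = 2.189.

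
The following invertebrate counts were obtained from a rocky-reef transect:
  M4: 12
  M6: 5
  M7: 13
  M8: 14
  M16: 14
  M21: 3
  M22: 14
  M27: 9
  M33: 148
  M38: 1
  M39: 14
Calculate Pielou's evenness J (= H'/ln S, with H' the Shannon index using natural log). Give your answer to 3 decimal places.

Total N = 12+5+13+14+14+3+14+9+148+1+14 = 247, so the proportions are 0.04858, 0.02024, 0.05263, 0.05668, 0.05668, 0.01215, 0.05668, 0.03644, 0.59919, 0.00405, 0.05668 (working shown to 5 dp, full precision carried).
H' = −Σ pᵢ ln pᵢ = −((-0.14694) + (-0.07895) + (-0.15497) + (-0.16269) + (-0.16269) + (-0.05357) + (-0.16269) + (-0.12069) + (-0.30689) + (-0.02231) + (-0.16269)) = 1.53507.
With S = 11 species, ln S = 2.39790, so J = 1.53507/2.39790 = 0.64018, i.e. 0.640 to 3 decimal places.

0.640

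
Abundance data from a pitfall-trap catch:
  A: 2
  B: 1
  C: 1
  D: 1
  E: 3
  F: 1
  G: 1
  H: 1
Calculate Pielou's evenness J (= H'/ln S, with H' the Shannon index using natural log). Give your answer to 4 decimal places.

0.9485

Total N = 2+1+1+1+3+1+1+1 = 11, so the proportions are 0.1818182, 0.0909091, 0.0909091, 0.0909091, 0.2727273, 0.0909091, 0.0909091, 0.0909091 (working shown to 7 dp, full precision carried).
H' = −Σ pᵢ ln pᵢ = −((-0.3099542) + (-0.2179905) + (-0.2179905) + (-0.2179905) + (-0.3543499) + (-0.2179905) + (-0.2179905) + (-0.2179905)) = 1.9722470.
With S = 8 species, ln S = 2.0794415, so J = 1.9722470/2.0794415 = 0.9484503, i.e. 0.9485 to 4 decimal places.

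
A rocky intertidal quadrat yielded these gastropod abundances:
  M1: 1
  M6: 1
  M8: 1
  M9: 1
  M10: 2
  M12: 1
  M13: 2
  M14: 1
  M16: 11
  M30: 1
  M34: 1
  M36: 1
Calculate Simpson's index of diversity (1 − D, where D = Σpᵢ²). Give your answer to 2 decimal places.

0.76

Total N = 1+1+1+1+2+1+2+1+11+1+1+1 = 24, so the proportions are 0.0417, 0.0417, 0.0417, 0.0417, 0.0833, 0.0417, 0.0833, 0.0417, 0.4583, 0.0417, 0.0417, 0.0417 (working shown to 4 dp, full precision carried).
D = 0.0417² + 0.0417² + 0.0417² + 0.0417² + 0.0833² + 0.0417² + 0.0833² + 0.0417² + 0.4583² + 0.0417² + 0.0417² + 0.0417² = 0.0017 + 0.0017 + 0.0017 + 0.0017 + 0.0069 + 0.0017 + 0.0069 + 0.0017 + 0.2101 + 0.0017 + 0.0017 + 0.0017 = 0.2396.
So 1 − D = 0.7604, i.e. 0.76 to 2 decimal places.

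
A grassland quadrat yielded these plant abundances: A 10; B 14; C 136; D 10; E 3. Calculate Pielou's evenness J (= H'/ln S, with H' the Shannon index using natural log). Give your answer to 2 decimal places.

Total N = 10+14+136+10+3 = 173, so the proportions are 0.0578, 0.0809, 0.7861, 0.0578, 0.0173 (working shown to 4 dp, full precision carried).
H' = −Σ pᵢ ln pᵢ = −((-0.1648) + (-0.2035) + (-0.1892) + (-0.1648) + (-0.0703)) = 0.7925.
With S = 5 species, ln S = 1.6094, so J = 0.7925/1.6094 = 0.4924, i.e. 0.49 to 2 decimal places.

0.49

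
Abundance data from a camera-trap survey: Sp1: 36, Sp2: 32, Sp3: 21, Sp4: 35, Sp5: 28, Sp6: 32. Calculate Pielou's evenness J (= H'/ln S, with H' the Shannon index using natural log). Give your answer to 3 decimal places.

Total N = 36+32+21+35+28+32 = 184, so the proportions are 0.19565, 0.17391, 0.11413, 0.19022, 0.15217, 0.17391 (working shown to 5 dp, full precision carried).
H' = −Σ pᵢ ln pᵢ = −((-0.31919) + (-0.30421) + (-0.24771) + (-0.31568) + (-0.28650) + (-0.30421)) = 1.77750.
With S = 6 species, ln S = 1.79176, so J = 1.77750/1.79176 = 0.99204, i.e. 0.992 to 3 decimal places.

0.992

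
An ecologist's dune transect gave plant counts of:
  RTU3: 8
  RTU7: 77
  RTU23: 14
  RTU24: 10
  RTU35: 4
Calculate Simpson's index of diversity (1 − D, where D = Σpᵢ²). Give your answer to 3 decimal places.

0.506

Total N = 8+77+14+10+4 = 113, so the proportions are 0.0708, 0.68142, 0.12389, 0.0885, 0.0354 (working shown to 5 dp, full precision carried).
D = 0.0708² + 0.68142² + 0.12389² + 0.0885² + 0.0354² = 0.00501 + 0.46433 + 0.01535 + 0.00783 + 0.00125 = 0.49377.
So 1 − D = 0.50623, i.e. 0.506 to 3 decimal places.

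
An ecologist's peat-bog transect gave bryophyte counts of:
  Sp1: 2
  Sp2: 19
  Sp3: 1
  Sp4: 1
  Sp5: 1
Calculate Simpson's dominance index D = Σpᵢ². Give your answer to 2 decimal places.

0.64

Total N = 2+19+1+1+1 = 24, so the proportions are 0.0833, 0.7917, 0.0417, 0.0417, 0.0417 (working shown to 4 dp, full precision carried).
D = 0.0833² + 0.7917² + 0.0417² + 0.0417² + 0.0417² = 0.0069 + 0.6267 + 0.0017 + 0.0017 + 0.0017 = 0.6389.
To 2 decimal places, D = 0.64.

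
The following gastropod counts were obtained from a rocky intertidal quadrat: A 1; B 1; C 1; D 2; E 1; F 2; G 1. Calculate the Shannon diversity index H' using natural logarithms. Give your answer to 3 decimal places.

Total N = 1+1+1+2+1+2+1 = 9, so the proportions are 0.11111, 0.11111, 0.11111, 0.22222, 0.11111, 0.22222, 0.11111 (working shown to 5 dp, full precision carried).
Each pᵢ ln pᵢ term: 0.11111×(-2.19722)=-0.24414, 0.11111×(-2.19722)=-0.24414, 0.11111×(-2.19722)=-0.24414, 0.22222×(-1.50408)=-0.33424, 0.11111×(-2.19722)=-0.24414, 0.22222×(-1.50408)=-0.33424, 0.11111×(-2.19722)=-0.24414.
Sum = -1.88916, so H' = 1.889.

1.889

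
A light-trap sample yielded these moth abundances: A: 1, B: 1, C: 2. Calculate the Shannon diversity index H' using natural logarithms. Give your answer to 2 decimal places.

1.04

Total N = 1+1+2 = 4, so the proportions are 0.25, 0.25, 0.5 (working shown to 4 dp, full precision carried).
Each pᵢ ln pᵢ term: 0.25×(-1.3863)=-0.3466, 0.25×(-1.3863)=-0.3466, 0.5×(-0.6931)=-0.3466.
Sum = -1.0397, so H' = 1.04.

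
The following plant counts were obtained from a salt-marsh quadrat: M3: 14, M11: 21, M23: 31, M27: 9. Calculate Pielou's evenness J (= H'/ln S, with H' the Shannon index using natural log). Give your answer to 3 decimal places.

Total N = 14+21+31+9 = 75, so the proportions are 0.18667, 0.28, 0.41333, 0.12 (working shown to 5 dp, full precision carried).
H' = −Σ pᵢ ln pᵢ = −((-0.31331) + (-0.35643) + (-0.36518) + (-0.25443)) = 1.28935.
With S = 4 species, ln S = 1.38629, so J = 1.28935/1.38629 = 0.93007, i.e. 0.930 to 3 decimal places.

0.930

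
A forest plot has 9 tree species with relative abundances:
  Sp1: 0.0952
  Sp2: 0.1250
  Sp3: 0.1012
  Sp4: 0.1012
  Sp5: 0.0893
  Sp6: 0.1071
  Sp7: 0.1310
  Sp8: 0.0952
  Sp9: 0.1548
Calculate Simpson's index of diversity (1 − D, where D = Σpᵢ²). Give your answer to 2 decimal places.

D = 0.0952² + 0.125² + 0.1012² + 0.1012² + 0.0893² + 0.1071² + 0.131² + 0.0952² + 0.1548² = 0.0091 + 0.0156 + 0.0102 + 0.0102 + 0.0080 + 0.0115 + 0.0172 + 0.0091 + 0.0240 = 0.1148 (working shown to 4 dp, full precision carried).
So 1 − D = 0.8852, i.e. 0.89 to 2 decimal places.

0.89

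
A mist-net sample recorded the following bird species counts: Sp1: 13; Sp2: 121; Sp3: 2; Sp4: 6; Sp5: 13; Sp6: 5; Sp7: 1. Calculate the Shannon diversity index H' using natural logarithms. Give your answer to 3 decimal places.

Total N = 13+121+2+6+13+5+1 = 161, so the proportions are 0.08075, 0.75155, 0.01242, 0.03727, 0.08075, 0.03106, 0.00621 (working shown to 5 dp, full precision carried).
Each pᵢ ln pᵢ term: 0.08075×(-2.51646)=-0.20319, 0.75155×(-0.28561)=-0.21465, 0.01242×(-4.38826)=-0.05451, 0.03727×(-3.28964)=-0.12260, 0.08075×(-2.51646)=-0.20319, 0.03106×(-3.47197)=-0.10783, 0.00621×(-5.08140)=-0.03156.
Sum = -0.93753, so H' = 0.938.

0.938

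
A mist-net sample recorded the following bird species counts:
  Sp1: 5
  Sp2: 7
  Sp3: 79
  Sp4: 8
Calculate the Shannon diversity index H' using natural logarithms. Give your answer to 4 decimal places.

0.7215

Total N = 5+7+79+8 = 99, so the proportions are 0.050505, 0.070707, 0.79798, 0.080808 (working shown to 6 dp, full precision carried).
Each pᵢ ln pᵢ term: 0.050505×(-2.985682)=-0.150792, 0.070707×(-2.649210)=-0.187318, 0.79798×(-0.225672)=-0.180082, 0.080808×(-2.515678)=-0.203287.
Sum = -0.721479, so H' = 0.7215.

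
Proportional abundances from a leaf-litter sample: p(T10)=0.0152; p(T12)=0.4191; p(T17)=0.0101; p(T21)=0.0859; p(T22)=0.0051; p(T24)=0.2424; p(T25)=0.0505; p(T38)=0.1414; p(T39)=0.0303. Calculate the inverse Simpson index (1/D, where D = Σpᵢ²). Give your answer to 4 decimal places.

3.7650

D = 0.0152² + 0.4191² + 0.0101² + 0.0859² + 0.0051² + 0.2424² + 0.0505² + 0.1414² + 0.0303² = 0.00023104 + 0.17564481 + 0.00010201 + 0.00737881 + 0.00002601 + 0.05875776 + 0.00255025 + 0.01999396 + 0.00091809 = 0.26560274 (working shown to 8 dp, full precision carried).
So 1/D = 3.765021, i.e. 3.7650 to 4 decimal places.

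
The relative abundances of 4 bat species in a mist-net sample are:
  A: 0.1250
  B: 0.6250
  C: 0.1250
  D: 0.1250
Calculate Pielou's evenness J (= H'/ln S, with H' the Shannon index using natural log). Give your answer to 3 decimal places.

H' = −Σ pᵢ ln pᵢ = −((-0.25993) + (-0.29375) + (-0.25993) + (-0.25993)) = 1.07354 (working shown to 5 dp, full precision carried).
With S = 4 species, ln S = 1.38629, so J = 1.07354/1.38629 = 0.77440, i.e. 0.774 to 3 decimal places.

0.774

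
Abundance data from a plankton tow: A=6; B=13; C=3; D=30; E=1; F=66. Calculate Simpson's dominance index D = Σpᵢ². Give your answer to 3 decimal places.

0.386

Total N = 6+13+3+30+1+66 = 119, so the proportions are 0.05042, 0.10924, 0.02521, 0.2521, 0.0084, 0.55462 (working shown to 5 dp, full precision carried).
D = 0.05042² + 0.10924² + 0.02521² + 0.2521² + 0.0084² + 0.55462² = 0.00254 + 0.01193 + 0.00064 + 0.06355 + 0.00007 + 0.30761 = 0.38634.
To 3 decimal places, D = 0.386.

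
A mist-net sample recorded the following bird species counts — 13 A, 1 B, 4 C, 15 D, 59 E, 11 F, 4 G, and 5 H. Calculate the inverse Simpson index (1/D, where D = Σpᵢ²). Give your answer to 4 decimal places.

Total N = 13+1+4+15+59+11+4+5 = 112, so the proportions are 0.1160714, 0.0089286, 0.0357143, 0.1339286, 0.5267857, 0.0982143, 0.0357143, 0.0446429 (working shown to 7 dp, full precision carried).
D = 0.1160714² + 0.0089286² + 0.0357143² + 0.1339286² + 0.5267857² + 0.0982143² + 0.0357143² + 0.0446429² = 0.0134726 + 0.0000797 + 0.0012755 + 0.0179369 + 0.2775032 + 0.0096460 + 0.0012755 + 0.0019930 = 0.3231824.
So 1/D = 3.094228, i.e. 3.0942 to 4 decimal places.

3.0942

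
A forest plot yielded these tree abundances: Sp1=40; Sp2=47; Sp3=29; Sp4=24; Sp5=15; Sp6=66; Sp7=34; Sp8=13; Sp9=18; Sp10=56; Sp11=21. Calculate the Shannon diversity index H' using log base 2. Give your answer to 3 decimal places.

3.281

Total N = 40+47+29+24+15+66+34+13+18+56+21 = 363, so the proportions are 0.11019, 0.12948, 0.07989, 0.06612, 0.04132, 0.18182, 0.09366, 0.03581, 0.04959, 0.15427, 0.05785 (working shown to 5 dp, full precision carried).
Each pᵢ log₂ pᵢ term: 0.11019×(-3.18190)=-0.35062, 0.12948×(-2.94924)=-0.38186, 0.07989×(-3.64584)=-0.29127, 0.06612×(-3.91886)=-0.25910, 0.04132×(-4.59694)=-0.18996, 0.18182×(-2.45943)=-0.44717, 0.09366×(-3.41636)=-0.31999, 0.03581×(-4.80339)=-0.17202, 0.04959×(-4.33390)=-0.21490, 0.15427×(-2.69647)=-0.41598, 0.05785×(-4.11151)=-0.23786.
Sum = -3.28073, so H' = 3.281.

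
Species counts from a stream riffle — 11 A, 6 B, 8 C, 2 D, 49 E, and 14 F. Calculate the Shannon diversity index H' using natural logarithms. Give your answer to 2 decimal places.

Total N = 11+6+8+2+49+14 = 90, so the proportions are 0.1222, 0.0667, 0.0889, 0.0222, 0.5444, 0.1556 (working shown to 4 dp, full precision carried).
Each pᵢ ln pᵢ term: 0.1222×(-2.1019)=-0.2569, 0.0667×(-2.7081)=-0.1805, 0.0889×(-2.4204)=-0.2151, 0.0222×(-3.8067)=-0.0846, 0.5444×(-0.6080)=-0.3310, 0.1556×(-1.8608)=-0.2895.
Sum = -1.3576, so H' = 1.36.

1.36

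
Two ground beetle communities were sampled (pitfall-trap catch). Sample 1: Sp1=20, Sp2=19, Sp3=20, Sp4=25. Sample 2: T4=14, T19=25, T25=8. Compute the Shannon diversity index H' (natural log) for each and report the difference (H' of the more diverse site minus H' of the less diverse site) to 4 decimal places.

0.3823

Sample 1: N=84, proportions 0.238095, 0.22619, 0.238095, 0.297619, giving H' = 1.380275 (working shown to 6 dp, full precision carried).
Sample 2: N=47, proportions 0.297872, 0.531915, 0.170213, giving H' = 0.997930.
Difference = |1.380275 − 0.997930| = 0.382345, i.e. 0.3823 to 4 decimal places.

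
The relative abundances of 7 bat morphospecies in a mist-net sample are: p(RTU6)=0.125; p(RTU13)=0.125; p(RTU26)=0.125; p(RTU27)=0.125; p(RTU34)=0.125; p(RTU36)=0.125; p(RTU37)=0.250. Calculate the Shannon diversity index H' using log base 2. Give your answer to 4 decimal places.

Each pᵢ log₂ pᵢ term (working shown to 6 dp, full precision carried): 0.125×(-3.000000)=-0.375000, 0.125×(-3.000000)=-0.375000, 0.125×(-3.000000)=-0.375000, 0.125×(-3.000000)=-0.375000, 0.125×(-3.000000)=-0.375000, 0.125×(-3.000000)=-0.375000, 0.25×(-2.000000)=-0.500000.
Sum = -2.750000, so H' = 2.7500.

2.7500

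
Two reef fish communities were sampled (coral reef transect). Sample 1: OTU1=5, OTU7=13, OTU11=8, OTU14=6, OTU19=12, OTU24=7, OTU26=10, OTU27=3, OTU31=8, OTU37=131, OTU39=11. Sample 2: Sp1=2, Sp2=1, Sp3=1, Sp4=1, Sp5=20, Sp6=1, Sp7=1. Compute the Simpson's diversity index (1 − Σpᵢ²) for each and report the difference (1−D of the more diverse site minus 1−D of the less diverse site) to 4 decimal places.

0.1693

Sample 1: N=214, proportions 0.023364, 0.060748, 0.037383, 0.028037, 0.056075, 0.03271, 0.046729, 0.014019, 0.037383, 0.61215, 0.051402, giving 1−D = 0.608219 (working shown to 6 dp, full precision carried).
Sample 2: N=27, proportions 0.074074, 0.037037, 0.037037, 0.037037, 0.740741, 0.037037, 0.037037, giving 1−D = 0.438957.
Difference = |0.608219 − 0.438957| = 0.169262, i.e. 0.1693 to 4 decimal places.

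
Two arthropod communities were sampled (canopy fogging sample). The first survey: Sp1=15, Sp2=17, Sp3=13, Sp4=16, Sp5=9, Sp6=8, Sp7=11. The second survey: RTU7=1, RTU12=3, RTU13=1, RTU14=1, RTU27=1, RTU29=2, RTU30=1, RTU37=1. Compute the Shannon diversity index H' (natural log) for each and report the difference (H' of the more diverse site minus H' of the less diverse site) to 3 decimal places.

0.060

The first survey: N=89, proportions 0.168539, 0.191011, 0.146067, 0.179775, 0.101124, 0.089888, 0.123596, giving H' = 1.912473 (working shown to 6 dp, full precision carried).
The second survey: N=11, proportions 0.090909, 0.272727, 0.090909, 0.090909, 0.090909, 0.181818, 0.090909, 0.090909, giving H' = 1.972247.
Difference = |1.912473 − 1.972247| = 0.059774, i.e. 0.060 to 3 decimal places.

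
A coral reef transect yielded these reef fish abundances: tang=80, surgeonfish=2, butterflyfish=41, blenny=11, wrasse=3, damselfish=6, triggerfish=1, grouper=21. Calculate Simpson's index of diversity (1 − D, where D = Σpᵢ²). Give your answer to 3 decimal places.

Total N = 80+2+41+11+3+6+1+21 = 165, so the proportions are 0.48485, 0.01212, 0.24848, 0.06667, 0.01818, 0.03636, 0.00606, 0.12727 (working shown to 5 dp, full precision carried).
D = 0.48485² + 0.01212² + 0.24848² + 0.06667² + 0.01818² + 0.03636² + 0.00606² + 0.12727² = 0.23508 + 0.00015 + 0.06174 + 0.00444 + 0.00033 + 0.00132 + 0.00004 + 0.01620 = 0.31930.
So 1 − D = 0.68070, i.e. 0.681 to 3 decimal places.

0.681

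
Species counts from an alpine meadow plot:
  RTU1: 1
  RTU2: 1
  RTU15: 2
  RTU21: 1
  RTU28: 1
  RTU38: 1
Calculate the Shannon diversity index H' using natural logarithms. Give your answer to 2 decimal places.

Total N = 1+1+2+1+1+1 = 7, so the proportions are 0.1429, 0.1429, 0.2857, 0.1429, 0.1429, 0.1429 (working shown to 4 dp, full precision carried).
Each pᵢ ln pᵢ term: 0.1429×(-1.9459)=-0.2780, 0.1429×(-1.9459)=-0.2780, 0.2857×(-1.2528)=-0.3579, 0.1429×(-1.9459)=-0.2780, 0.1429×(-1.9459)=-0.2780, 0.1429×(-1.9459)=-0.2780.
Sum = -1.7479, so H' = 1.75.

1.75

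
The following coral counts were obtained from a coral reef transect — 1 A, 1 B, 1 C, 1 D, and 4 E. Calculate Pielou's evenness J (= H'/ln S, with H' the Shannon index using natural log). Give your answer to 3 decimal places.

Total N = 1+1+1+1+4 = 8, so the proportions are 0.125, 0.125, 0.125, 0.125, 0.5 (working shown to 5 dp, full precision carried).
H' = −Σ pᵢ ln pᵢ = −((-0.25993) + (-0.25993) + (-0.25993) + (-0.25993) + (-0.34657)) = 1.38629.
With S = 5 species, ln S = 1.60944, so J = 1.38629/1.60944 = 0.86135, i.e. 0.861 to 3 decimal places.

0.861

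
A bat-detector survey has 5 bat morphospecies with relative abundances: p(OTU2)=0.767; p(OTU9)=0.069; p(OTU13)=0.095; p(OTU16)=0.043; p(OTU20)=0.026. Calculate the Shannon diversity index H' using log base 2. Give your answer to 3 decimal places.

1.214

Each pᵢ log₂ pᵢ term (working shown to 5 dp, full precision carried): 0.767×(-0.38270)=-0.29353, 0.069×(-3.85726)=-0.26615, 0.095×(-3.39593)=-0.32261, 0.043×(-4.53952)=-0.19520, 0.026×(-5.26534)=-0.13690.
Sum = -1.21439, so H' = 1.214.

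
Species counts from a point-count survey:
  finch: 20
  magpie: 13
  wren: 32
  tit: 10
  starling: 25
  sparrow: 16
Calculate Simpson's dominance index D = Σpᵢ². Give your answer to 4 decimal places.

Total N = 20+13+32+10+25+16 = 116, so the proportions are 0.172414, 0.112069, 0.275862, 0.086207, 0.215517, 0.137931 (working shown to 6 dp, full precision carried).
D = 0.172414² + 0.112069² + 0.275862² + 0.086207² + 0.215517² + 0.137931² = 0.029727 + 0.012559 + 0.076100 + 0.007432 + 0.046448 + 0.019025 = 0.191290.
To 4 decimal places, D = 0.1913.

0.1913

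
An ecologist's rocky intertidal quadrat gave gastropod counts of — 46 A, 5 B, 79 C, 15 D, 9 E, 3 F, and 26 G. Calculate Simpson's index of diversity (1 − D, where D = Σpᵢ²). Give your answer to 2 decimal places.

Total N = 46+5+79+15+9+3+26 = 183, so the proportions are 0.2514, 0.0273, 0.4317, 0.082, 0.0492, 0.0164, 0.1421 (working shown to 4 dp, full precision carried).
D = 0.2514² + 0.0273² + 0.4317² + 0.082² + 0.0492² + 0.0164² + 0.1421² = 0.0632 + 0.0007 + 0.1864 + 0.0067 + 0.0024 + 0.0003 + 0.0202 = 0.2799.
So 1 − D = 0.7201, i.e. 0.72 to 2 decimal places.

0.72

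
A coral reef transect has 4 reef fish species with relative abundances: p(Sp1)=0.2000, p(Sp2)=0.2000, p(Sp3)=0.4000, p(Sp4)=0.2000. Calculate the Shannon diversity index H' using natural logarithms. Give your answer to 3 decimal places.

Each pᵢ ln pᵢ term (working shown to 5 dp, full precision carried): 0.2×(-1.60944)=-0.32189, 0.2×(-1.60944)=-0.32189, 0.4×(-0.91629)=-0.36652, 0.2×(-1.60944)=-0.32189.
Sum = -1.33218, so H' = 1.332.

1.332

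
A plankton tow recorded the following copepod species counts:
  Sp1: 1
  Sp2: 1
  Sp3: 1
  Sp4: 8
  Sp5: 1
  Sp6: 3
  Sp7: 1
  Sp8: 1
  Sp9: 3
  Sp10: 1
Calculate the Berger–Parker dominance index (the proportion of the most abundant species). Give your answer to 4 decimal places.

0.3810

Total N = 1+1+1+8+1+3+1+1+3+1 = 21, so the proportions are 0.047619, 0.047619, 0.047619, 0.380952, 0.047619, 0.142857, 0.047619, 0.047619, 0.142857, 0.047619 (working shown to 6 dp, full precision carried).
The largest proportion is 0.380952, i.e. d = 0.3810 to 4 decimal places.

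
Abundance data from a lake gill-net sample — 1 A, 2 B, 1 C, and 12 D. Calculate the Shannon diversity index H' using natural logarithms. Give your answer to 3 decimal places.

Total N = 1+2+1+12 = 16, so the proportions are 0.0625, 0.125, 0.0625, 0.75 (working shown to 5 dp, full precision carried).
Each pᵢ ln pᵢ term: 0.0625×(-2.77259)=-0.17329, 0.125×(-2.07944)=-0.25993, 0.0625×(-2.77259)=-0.17329, 0.75×(-0.28768)=-0.21576.
Sum = -0.82227, so H' = 0.822.

0.822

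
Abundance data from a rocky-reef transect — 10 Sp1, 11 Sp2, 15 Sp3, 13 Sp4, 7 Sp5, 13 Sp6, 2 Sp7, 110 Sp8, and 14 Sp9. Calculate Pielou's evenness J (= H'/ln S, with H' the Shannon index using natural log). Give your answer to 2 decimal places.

Total N = 10+11+15+13+7+13+2+110+14 = 195, so the proportions are 0.0513, 0.0564, 0.0769, 0.0667, 0.0359, 0.0667, 0.0103, 0.5641, 0.0718 (working shown to 4 dp, full precision carried).
H' = −Σ pᵢ ln pᵢ = −((-0.1523) + (-0.1622) + (-0.1973) + (-0.1805) + (-0.1194) + (-0.1805) + (-0.0470) + (-0.3230) + (-0.1891)) = 1.5514.
With S = 9 species, ln S = 2.1972, so J = 1.5514/2.1972 = 0.7061, i.e. 0.71 to 2 decimal places.

0.71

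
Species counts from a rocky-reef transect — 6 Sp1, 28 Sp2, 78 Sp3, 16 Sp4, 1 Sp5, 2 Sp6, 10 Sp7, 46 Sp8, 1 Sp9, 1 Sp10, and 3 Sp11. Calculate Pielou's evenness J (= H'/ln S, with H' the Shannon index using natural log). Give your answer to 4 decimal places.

Total N = 6+28+78+16+1+2+10+46+1+1+3 = 192, so the proportions are 0.03125, 0.145833, 0.40625, 0.083333, 0.005208, 0.010417, 0.052083, 0.239583, 0.005208, 0.005208, 0.015625 (working shown to 6 dp, full precision carried).
H' = −Σ pᵢ ln pᵢ = −((-0.108304) + (-0.280772) + (-0.365945) + (-0.207076) + (-0.027383) + (-0.047545) + (-0.153902) + (-0.342330) + (-0.027383) + (-0.027383) + (-0.064983)) = 1.653003.
With S = 11 species, ln S = 2.397895, so J = 1.653003/2.397895 = 0.689356, i.e. 0.6894 to 4 decimal places.

0.6894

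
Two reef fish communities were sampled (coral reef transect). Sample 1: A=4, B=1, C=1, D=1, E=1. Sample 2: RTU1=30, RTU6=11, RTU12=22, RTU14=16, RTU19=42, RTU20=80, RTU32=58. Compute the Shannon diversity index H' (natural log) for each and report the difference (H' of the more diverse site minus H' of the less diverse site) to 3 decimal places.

Sample 1: N=8, proportions 0.5, 0.125, 0.125, 0.125, 0.125, giving H' = 1.386294 (working shown to 6 dp, full precision carried).
Sample 2: N=259, proportions 0.11583, 0.042471, 0.084942, 0.061776, 0.162162, 0.30888, 0.223938, giving H' = 1.758268.
Difference = |1.386294 − 1.758268| = 0.371974, i.e. 0.372 to 3 decimal places.

0.372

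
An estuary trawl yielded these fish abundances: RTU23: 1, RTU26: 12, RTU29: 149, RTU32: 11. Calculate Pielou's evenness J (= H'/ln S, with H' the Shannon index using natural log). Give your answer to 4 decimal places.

0.3742

Total N = 1+12+149+11 = 173, so the proportions are 0.00578, 0.069364, 0.861272, 0.063584 (working shown to 6 dp, full precision carried).
H' = −Σ pᵢ ln pᵢ = −((-0.029788) + (-0.185090) + (-0.128627) + (-0.175199)) = 0.518704.
With S = 4 species, ln S = 1.386294, so J = 0.518704/1.386294 = 0.374166, i.e. 0.3742 to 4 decimal places.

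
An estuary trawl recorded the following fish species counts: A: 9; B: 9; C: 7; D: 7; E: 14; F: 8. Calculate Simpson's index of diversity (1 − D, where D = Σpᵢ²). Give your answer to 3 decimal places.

Total N = 9+9+7+7+14+8 = 54, so the proportions are 0.16667, 0.16667, 0.12963, 0.12963, 0.25926, 0.14815 (working shown to 5 dp, full precision carried).
D = 0.16667² + 0.16667² + 0.12963² + 0.12963² + 0.25926² + 0.14815² = 0.02778 + 0.02778 + 0.01680 + 0.01680 + 0.06722 + 0.02195 = 0.17833.
So 1 − D = 0.82167, i.e. 0.822 to 3 decimal places.

0.822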